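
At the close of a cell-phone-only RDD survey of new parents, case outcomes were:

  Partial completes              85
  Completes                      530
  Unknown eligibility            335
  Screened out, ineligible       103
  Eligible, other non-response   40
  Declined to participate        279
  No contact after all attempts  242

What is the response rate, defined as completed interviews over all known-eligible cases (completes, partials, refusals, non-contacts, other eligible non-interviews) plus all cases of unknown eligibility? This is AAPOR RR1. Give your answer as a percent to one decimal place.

35.1%

Num = 530
Denominator = 530 + 85 + 279 + 242 + 40 + 335 = 1511
RR1 = 530 / 1511 = 0.3508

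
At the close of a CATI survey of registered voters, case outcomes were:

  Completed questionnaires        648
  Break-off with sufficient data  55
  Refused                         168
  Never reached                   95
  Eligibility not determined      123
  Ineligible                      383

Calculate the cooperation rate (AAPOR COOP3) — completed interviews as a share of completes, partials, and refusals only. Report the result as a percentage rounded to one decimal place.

74.4%

Numerator: 648
Base: 648 + 55 + 168 = 871
COOP3 = 648 / 871 = 0.7440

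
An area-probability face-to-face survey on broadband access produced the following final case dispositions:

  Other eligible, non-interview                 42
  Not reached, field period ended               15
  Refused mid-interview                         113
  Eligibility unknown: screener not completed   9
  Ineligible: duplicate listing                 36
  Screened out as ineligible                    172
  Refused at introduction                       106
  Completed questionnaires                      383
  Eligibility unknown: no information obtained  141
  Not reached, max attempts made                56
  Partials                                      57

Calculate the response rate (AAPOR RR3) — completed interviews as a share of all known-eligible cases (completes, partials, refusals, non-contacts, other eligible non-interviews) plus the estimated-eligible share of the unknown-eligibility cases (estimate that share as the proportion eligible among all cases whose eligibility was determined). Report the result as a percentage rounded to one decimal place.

Declined to participate = 106 + 113 = 219
Non-contacts = 15 + 56 = 71
Undetermined eligibility = 9 + 141 = 150
Out of scope = 172 + 36 = 208
Top → 383
Determined eligible → 383 + 57 + 219 + 71 + 42 = 772
e = 772 / (772 + 208) = 772 / 980 = 0.7878
e × U → 0.7878 × 150 = 118.17
Denom → 772 + 118.17 = 890.17
RR3 = 383 / 890.17 = 0.4303

43.0%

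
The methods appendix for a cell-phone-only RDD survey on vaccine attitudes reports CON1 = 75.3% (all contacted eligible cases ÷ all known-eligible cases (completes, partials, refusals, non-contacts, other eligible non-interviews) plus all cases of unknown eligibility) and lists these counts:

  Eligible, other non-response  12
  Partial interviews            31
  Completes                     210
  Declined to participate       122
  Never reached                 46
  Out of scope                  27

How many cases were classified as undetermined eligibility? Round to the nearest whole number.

77

Top → 210 + 31 + 122 + 12 = 375
CON1 = 375 / D = 0.753
D = 375 / 0.753 = 498.0
Remaining denominator categories sum to 421
undetermined eligibility = 498.0 − 421 ≈ 77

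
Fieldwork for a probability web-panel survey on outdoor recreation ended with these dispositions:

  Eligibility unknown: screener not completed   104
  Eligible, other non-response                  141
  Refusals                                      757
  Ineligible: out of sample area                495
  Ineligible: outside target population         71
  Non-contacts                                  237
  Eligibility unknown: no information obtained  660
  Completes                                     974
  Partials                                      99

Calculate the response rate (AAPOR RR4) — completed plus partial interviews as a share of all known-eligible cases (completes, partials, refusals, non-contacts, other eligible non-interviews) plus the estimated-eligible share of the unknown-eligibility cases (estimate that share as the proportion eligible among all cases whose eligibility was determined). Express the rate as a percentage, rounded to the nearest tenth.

Unknown eligibility = 104 + 660 = 764
Out of scope = 71 + 495 = 566
Numerator: 974 + 99 = 1073
Known eligible: 974 + 99 + 757 + 237 + 141 = 2208
e = 2208 / (2208 + 566) = 2208 / 2774 = 0.7960
Eligible share of unknowns: 0.7960 × 764 = 608.14
Denom: 2208 + 608.14 = 2816.14
RR4 = 1073 / 2816.14 = 0.3810

38.1%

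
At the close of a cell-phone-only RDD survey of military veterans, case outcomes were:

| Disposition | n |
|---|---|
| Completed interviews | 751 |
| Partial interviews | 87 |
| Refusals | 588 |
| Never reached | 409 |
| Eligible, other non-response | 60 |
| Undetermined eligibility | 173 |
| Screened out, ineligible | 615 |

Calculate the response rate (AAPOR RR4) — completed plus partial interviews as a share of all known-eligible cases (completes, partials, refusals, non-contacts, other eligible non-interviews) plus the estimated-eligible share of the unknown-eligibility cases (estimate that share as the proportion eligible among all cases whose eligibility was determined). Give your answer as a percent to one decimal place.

41.4%

Numerator → 751 + 87 = 838
Eligible (known) → 751 + 87 + 588 + 409 + 60 = 1895
e = 1895 / (1895 + 615) = 1895 / 2510 = 0.7550
Eligible share of unknowns → 0.7550 × 173 = 130.62
Denominator → 1895 + 130.62 = 2025.62
RR4 = 838 / 2025.62 = 0.4137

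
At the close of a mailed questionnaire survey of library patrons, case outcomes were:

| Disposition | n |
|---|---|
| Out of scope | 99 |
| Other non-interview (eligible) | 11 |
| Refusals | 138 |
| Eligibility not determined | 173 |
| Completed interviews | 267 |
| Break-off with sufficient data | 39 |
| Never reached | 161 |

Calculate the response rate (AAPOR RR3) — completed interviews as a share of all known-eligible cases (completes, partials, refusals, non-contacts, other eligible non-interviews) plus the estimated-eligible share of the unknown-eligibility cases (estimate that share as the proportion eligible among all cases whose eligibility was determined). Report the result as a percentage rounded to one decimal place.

34.9%

Top → 267
Known eligible → 267 + 39 + 138 + 161 + 11 = 616
e = 616 / (616 + 99) = 616 / 715 = 0.8615
Estimated eligible among unknowns → 0.8615 × 173 = 149.04
Base → 616 + 149.04 = 765.04
RR3 = 267 / 765.04 = 0.3490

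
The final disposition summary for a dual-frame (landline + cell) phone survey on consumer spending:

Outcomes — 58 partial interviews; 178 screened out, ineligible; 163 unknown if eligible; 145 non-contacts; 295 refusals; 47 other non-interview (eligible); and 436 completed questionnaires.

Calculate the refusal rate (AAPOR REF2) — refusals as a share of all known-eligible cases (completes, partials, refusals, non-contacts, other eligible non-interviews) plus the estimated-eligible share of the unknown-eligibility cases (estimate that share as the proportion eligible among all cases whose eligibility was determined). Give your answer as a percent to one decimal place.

Numerator: 295
Eligible (known): 436 + 58 + 295 + 145 + 47 = 981
e = 981 / (981 + 178) = 981 / 1159 = 0.8464
Eligible share of unknowns: 0.8464 × 163 = 137.96
Denominator: 981 + 137.96 = 1118.96
REF2 = 295 / 1118.96 = 0.2636

26.4%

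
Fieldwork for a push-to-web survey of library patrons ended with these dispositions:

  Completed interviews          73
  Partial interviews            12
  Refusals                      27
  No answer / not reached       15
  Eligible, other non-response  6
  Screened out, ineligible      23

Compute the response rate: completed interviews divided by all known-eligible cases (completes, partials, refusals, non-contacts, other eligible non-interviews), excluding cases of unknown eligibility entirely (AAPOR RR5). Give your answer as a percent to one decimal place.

54.9%

Top = 73
Base = 73 + 12 + 27 + 15 + 6 = 133
RR5 = 73 / 133 = 0.5489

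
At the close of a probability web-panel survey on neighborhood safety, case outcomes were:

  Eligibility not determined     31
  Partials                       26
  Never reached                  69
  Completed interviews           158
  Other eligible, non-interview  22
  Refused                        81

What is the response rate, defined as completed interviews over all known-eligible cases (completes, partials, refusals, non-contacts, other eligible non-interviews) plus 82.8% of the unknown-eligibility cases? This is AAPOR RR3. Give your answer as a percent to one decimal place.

41.4%

Top: 158
Eligible (known): 158 + 26 + 81 + 69 + 22 = 356
Estimated eligible among unknowns: 0.8280 × 31 = 25.67
Denom: 356 + 25.67 = 381.67
RR3 = 158 / 381.67 = 0.4140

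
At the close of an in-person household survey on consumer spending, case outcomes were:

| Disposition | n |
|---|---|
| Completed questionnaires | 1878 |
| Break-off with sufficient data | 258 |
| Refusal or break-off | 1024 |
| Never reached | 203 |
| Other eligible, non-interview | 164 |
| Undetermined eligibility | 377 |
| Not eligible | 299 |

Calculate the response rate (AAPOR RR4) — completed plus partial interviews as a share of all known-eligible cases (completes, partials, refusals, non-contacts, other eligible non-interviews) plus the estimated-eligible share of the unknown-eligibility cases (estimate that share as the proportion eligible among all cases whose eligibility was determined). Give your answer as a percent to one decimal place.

Num = 1878 + 258 = 2136
Eligible (known) = 1878 + 258 + 1024 + 203 + 164 = 3527
e = 3527 / (3527 + 299) = 3527 / 3826 = 0.9219
e × U = 0.9219 × 377 = 347.56
Denominator = 3527 + 347.56 = 3874.56
RR4 = 2136 / 3874.56 = 0.5513

55.1%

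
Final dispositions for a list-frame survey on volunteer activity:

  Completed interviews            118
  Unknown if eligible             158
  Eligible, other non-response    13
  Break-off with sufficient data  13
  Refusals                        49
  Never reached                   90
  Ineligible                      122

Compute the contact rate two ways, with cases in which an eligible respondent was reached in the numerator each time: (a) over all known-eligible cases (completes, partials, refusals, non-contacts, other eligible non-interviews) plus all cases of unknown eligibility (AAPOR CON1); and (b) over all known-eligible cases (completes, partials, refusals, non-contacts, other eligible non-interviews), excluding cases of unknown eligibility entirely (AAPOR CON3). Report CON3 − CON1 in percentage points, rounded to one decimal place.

24.4

Num = 118 + 13 + 49 + 13 = 193
Denom = 118 + 13 + 49 + 90 + 13 + 158 = 441
CON1 = 193 / 441 = 0.4376
Denom = 118 + 13 + 49 + 90 + 13 = 283
CON3 = 193 / 283 = 0.6820
Difference = 68.20 − 43.76 = 24.44 percentage points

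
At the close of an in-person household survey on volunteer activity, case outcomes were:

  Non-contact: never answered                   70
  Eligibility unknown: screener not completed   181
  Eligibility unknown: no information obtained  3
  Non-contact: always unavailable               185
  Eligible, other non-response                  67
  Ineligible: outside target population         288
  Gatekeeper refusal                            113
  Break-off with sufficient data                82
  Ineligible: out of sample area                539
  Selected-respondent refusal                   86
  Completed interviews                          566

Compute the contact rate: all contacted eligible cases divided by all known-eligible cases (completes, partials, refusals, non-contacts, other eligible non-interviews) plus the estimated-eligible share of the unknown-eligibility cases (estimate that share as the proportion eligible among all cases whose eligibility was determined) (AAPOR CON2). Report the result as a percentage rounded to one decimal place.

Declined to participate = 113 + 86 = 199
Non-contacts = 70 + 185 = 255
Eligibility not determined = 181 + 3 = 184
Not eligible = 288 + 539 = 827
Top → 566 + 82 + 199 + 67 = 914
Known eligible → 566 + 82 + 199 + 255 + 67 = 1169
e = 1169 / (1169 + 827) = 1169 / 1996 = 0.5857
Estimated eligible among unknowns → 0.5857 × 184 = 107.77
Denom → 1169 + 107.77 = 1276.77
CON2 = 914 / 1276.77 = 0.7159

71.6%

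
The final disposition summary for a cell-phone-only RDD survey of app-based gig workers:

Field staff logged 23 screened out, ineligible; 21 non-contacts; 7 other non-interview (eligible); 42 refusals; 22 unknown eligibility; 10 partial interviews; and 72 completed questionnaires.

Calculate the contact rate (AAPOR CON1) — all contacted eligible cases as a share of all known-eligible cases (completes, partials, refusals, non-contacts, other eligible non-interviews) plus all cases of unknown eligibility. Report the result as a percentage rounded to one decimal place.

Num = 72 + 10 + 42 + 7 = 131
Base = 72 + 10 + 42 + 21 + 7 + 22 = 174
CON1 = 131 / 174 = 0.7529

75.3%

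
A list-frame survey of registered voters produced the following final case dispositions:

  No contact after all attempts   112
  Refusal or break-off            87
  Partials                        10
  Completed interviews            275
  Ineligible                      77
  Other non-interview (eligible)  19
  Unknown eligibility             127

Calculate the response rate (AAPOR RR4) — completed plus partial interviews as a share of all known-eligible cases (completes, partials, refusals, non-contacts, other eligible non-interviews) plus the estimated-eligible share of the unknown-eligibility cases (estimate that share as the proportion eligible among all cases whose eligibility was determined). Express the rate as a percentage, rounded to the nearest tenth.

46.5%

Top → 275 + 10 = 285
Known eligible → 275 + 10 + 87 + 112 + 19 = 503
e = 503 / (503 + 77) = 503 / 580 = 0.8672
Estimated eligible among unknowns → 0.8672 × 127 = 110.13
Denominator → 503 + 110.13 = 613.13
RR4 = 285 / 613.13 = 0.4648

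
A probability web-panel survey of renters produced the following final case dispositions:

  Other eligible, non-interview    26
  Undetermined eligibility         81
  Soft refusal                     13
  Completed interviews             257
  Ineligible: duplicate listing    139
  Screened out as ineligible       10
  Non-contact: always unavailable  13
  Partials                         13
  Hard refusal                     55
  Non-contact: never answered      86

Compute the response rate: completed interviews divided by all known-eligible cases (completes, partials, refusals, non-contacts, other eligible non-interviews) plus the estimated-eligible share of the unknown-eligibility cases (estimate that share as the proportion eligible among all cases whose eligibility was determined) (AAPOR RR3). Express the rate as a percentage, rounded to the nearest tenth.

Refusal or break-off = 55 + 13 = 68
Non-contacts = 86 + 13 = 99
Ineligible = 10 + 139 = 149
Numerator → 257
Known eligible → 257 + 13 + 68 + 99 + 26 = 463
e = 463 / (463 + 149) = 463 / 612 = 0.7565
e × U → 0.7565 × 81 = 61.28
Denom → 463 + 61.28 = 524.28
RR3 = 257 / 524.28 = 0.4902

49.0%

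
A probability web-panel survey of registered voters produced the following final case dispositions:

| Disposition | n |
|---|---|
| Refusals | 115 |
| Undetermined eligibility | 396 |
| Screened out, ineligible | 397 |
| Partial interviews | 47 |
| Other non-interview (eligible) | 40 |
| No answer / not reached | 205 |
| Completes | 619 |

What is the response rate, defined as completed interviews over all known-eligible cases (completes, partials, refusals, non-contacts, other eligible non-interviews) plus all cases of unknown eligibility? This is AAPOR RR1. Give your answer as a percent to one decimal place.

Num: 619
Base: 619 + 47 + 115 + 205 + 40 + 396 = 1422
RR1 = 619 / 1422 = 0.4353

43.5%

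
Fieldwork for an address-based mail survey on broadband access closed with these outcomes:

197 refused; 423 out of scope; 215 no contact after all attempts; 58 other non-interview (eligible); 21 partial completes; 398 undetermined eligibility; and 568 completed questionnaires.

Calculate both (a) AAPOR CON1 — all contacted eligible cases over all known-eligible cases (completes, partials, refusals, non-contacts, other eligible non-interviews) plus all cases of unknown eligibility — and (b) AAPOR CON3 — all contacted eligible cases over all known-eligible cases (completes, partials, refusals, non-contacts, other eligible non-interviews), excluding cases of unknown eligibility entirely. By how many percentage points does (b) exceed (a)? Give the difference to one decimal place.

Num → 568 + 21 + 197 + 58 = 844
Denominator → 568 + 21 + 197 + 215 + 58 + 398 = 1457
CON1 = 844 / 1457 = 0.5793
Denominator → 568 + 21 + 197 + 215 + 58 = 1059
CON3 = 844 / 1059 = 0.7970
Difference = 79.70 − 57.93 = 21.77 percentage points

21.8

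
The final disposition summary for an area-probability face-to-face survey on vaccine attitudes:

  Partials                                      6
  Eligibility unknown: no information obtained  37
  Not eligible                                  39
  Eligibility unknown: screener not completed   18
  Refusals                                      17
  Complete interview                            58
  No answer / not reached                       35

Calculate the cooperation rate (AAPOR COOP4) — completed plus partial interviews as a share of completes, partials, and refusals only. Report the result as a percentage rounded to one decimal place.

Unknown eligibility = 18 + 37 = 55
Num → 58 + 6 = 64
Denom → 58 + 6 + 17 = 81
COOP4 = 64 / 81 = 0.7901

79.0%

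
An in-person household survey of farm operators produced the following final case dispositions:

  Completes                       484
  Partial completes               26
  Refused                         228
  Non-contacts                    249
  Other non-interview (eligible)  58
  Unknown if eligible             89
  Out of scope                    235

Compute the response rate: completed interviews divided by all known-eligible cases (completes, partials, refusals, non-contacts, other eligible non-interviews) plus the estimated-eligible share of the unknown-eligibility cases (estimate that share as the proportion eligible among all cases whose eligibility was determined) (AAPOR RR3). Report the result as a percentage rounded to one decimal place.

Numerator: 484
Known eligible: 484 + 26 + 228 + 249 + 58 = 1045
e = 1045 / (1045 + 235) = 1045 / 1280 = 0.8164
e × U: 0.8164 × 89 = 72.66
Denom: 1045 + 72.66 = 1117.66
RR3 = 484 / 1117.66 = 0.4330

43.3%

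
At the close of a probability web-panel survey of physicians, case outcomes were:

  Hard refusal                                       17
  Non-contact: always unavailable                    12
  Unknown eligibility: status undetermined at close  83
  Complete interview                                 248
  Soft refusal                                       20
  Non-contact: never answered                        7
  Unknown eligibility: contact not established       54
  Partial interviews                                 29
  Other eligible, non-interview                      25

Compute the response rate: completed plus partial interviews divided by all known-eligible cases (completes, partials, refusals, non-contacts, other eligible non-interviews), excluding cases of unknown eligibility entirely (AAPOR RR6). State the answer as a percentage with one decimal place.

Declined to participate = 17 + 20 = 37
No contact after all attempts = 7 + 12 = 19
Unknown if eligible = 54 + 83 = 137
Top: 248 + 29 = 277
Denom: 248 + 29 + 37 + 19 + 25 = 358
RR6 = 277 / 358 = 0.7737

77.4%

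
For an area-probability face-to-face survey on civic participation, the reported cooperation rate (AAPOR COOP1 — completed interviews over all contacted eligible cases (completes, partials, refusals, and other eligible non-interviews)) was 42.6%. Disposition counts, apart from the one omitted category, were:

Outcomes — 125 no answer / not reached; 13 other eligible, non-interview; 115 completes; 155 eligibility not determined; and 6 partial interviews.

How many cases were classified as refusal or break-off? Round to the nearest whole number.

COOP1 = 115 / D = 0.426
D = 115 / 0.426 = 270.0
Rest of base = 134
refusal or break-off = 270.0 − 134 ≈ 136

136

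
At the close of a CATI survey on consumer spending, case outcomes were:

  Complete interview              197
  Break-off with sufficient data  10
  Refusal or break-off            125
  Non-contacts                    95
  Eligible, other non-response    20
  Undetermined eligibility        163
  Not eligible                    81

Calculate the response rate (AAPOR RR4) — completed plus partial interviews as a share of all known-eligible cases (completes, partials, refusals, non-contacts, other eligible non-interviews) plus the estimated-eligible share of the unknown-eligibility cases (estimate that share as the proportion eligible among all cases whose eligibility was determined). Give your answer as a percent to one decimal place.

35.4%

Num: 197 + 10 = 207
Determined eligible: 197 + 10 + 125 + 95 + 20 = 447
e = 447 / (447 + 81) = 447 / 528 = 0.8466
e × U: 0.8466 × 163 = 138.00
Base: 447 + 138.00 = 585.00
RR4 = 207 / 585.00 = 0.3538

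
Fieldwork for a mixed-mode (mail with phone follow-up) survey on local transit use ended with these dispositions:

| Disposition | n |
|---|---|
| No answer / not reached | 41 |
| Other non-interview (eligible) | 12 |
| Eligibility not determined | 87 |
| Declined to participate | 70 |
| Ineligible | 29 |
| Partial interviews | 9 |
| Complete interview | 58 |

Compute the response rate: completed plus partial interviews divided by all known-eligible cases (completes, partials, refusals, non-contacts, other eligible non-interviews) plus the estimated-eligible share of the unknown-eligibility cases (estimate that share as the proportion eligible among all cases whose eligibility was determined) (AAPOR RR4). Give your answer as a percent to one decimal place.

25.2%

Numerator → 58 + 9 = 67
Determined eligible → 58 + 9 + 70 + 41 + 12 = 190
e = 190 / (190 + 29) = 190 / 219 = 0.8676
e × U → 0.8676 × 87 = 75.48
Base → 190 + 75.48 = 265.48
RR4 = 67 / 265.48 = 0.2524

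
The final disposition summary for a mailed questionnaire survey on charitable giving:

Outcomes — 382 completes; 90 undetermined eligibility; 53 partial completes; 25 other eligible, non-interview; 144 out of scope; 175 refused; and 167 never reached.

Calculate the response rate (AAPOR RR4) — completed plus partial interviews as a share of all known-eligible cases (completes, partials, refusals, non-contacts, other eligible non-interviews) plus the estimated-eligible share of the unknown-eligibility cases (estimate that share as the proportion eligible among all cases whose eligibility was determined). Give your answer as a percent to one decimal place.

49.5%

Top: 382 + 53 = 435
Known eligible: 382 + 53 + 175 + 167 + 25 = 802
e = 802 / (802 + 144) = 802 / 946 = 0.8478
Estimated eligible among unknowns: 0.8478 × 90 = 76.30
Denominator: 802 + 76.30 = 878.30
RR4 = 435 / 878.30 = 0.4953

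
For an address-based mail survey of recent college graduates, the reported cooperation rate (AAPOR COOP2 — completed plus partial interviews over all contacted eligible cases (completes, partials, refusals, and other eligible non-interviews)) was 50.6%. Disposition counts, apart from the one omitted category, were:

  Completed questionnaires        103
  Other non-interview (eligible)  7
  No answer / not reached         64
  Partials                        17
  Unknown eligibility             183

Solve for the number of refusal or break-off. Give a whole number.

Num → 103 + 17 = 120
COOP2 = 120 / D = 0.506
D = 120 / 0.506 = 237.2
Other denominator terms total 127
refusal or break-off = 237.2 − 127 ≈ 110

110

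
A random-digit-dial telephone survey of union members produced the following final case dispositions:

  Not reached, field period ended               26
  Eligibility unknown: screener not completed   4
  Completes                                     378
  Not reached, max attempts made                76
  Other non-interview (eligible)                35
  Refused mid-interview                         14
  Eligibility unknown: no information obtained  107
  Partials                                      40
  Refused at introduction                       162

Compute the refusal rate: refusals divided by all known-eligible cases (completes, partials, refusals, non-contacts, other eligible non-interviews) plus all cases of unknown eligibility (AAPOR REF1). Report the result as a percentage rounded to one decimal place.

Refusal or break-off = 162 + 14 = 176
Never reached = 26 + 76 = 102
Eligibility not determined = 4 + 107 = 111
Numerator → 176
Denom → 378 + 40 + 176 + 102 + 35 + 111 = 842
REF1 = 176 / 842 = 0.2090

20.9%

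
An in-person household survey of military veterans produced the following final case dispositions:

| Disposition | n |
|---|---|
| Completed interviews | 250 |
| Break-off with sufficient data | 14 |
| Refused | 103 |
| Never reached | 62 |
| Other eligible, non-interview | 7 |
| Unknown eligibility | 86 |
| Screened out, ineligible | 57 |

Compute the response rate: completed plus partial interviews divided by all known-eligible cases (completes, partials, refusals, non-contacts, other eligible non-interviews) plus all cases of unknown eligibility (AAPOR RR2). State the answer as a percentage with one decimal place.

50.6%

Top: 250 + 14 = 264
Denom: 250 + 14 + 103 + 62 + 7 + 86 = 522
RR2 = 264 / 522 = 0.5057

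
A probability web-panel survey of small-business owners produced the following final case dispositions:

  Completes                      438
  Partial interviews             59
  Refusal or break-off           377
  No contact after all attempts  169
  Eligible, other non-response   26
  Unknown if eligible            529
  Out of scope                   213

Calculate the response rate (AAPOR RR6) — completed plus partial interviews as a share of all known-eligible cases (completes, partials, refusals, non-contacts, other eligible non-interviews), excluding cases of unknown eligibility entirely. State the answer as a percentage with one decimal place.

Numerator → 438 + 59 = 497
Denominator → 438 + 59 + 377 + 169 + 26 = 1069
RR6 = 497 / 1069 = 0.4649

46.5%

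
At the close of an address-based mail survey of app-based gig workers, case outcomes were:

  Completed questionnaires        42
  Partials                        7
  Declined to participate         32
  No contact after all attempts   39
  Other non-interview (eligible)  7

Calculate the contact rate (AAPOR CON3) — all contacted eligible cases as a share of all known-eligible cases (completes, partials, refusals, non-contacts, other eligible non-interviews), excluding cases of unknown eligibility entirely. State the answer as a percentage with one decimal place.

Top = 42 + 7 + 32 + 7 = 88
Denom = 42 + 7 + 32 + 39 + 7 = 127
CON3 = 88 / 127 = 0.6929

69.3%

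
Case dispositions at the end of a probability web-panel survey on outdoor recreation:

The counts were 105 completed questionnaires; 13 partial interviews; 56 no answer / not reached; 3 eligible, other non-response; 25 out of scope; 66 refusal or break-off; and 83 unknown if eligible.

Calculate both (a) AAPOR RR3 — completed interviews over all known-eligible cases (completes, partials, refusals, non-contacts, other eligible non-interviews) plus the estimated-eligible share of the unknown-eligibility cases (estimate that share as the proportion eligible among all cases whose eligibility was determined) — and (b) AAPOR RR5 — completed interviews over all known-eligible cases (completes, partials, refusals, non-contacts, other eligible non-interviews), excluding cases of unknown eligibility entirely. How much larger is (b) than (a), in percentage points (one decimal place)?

Top = 105
Determined eligible = 105 + 13 + 66 + 56 + 3 = 243
e = 243 / (243 + 25) = 243 / 268 = 0.9067
Estimated eligible among unknowns = 0.9067 × 83 = 75.26
Denominator = 243 + 75.26 = 318.26
RR3 = 105 / 318.26 = 0.3299
Denominator = 105 + 13 + 66 + 56 + 3 = 243
RR5 = 105 / 243 = 0.4321
Difference = 43.21 − 32.99 = 10.22 percentage points

10.2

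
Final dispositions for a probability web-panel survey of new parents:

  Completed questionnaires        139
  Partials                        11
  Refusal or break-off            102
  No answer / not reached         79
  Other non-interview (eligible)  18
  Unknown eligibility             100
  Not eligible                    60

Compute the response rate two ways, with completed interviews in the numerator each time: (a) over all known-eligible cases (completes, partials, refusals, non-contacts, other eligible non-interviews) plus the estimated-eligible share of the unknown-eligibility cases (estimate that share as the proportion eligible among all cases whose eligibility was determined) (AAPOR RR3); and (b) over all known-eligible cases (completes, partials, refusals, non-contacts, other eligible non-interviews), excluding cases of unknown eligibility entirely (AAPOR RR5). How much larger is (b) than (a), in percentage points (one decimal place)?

Numerator: 139
Eligible (known): 139 + 11 + 102 + 79 + 18 = 349
e = 349 / (349 + 60) = 349 / 409 = 0.8533
Eligible share of unknowns: 0.8533 × 100 = 85.33
Base: 349 + 85.33 = 434.33
RR3 = 139 / 434.33 = 0.3200
Base: 139 + 11 + 102 + 79 + 18 = 349
RR5 = 139 / 349 = 0.3983
Difference = 39.83 − 32.00 = 7.83 percentage points

7.8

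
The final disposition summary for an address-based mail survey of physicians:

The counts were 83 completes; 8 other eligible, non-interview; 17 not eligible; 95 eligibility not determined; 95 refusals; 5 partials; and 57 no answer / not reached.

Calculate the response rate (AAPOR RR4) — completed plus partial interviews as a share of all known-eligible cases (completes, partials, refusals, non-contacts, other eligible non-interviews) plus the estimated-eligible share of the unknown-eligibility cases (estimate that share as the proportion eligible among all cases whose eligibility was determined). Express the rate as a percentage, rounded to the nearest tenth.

26.1%

Top = 83 + 5 = 88
Determined eligible = 83 + 5 + 95 + 57 + 8 = 248
e = 248 / (248 + 17) = 248 / 265 = 0.9358
Estimated eligible among unknowns = 0.9358 × 95 = 88.90
Base = 248 + 88.90 = 336.90
RR4 = 88 / 336.90 = 0.2612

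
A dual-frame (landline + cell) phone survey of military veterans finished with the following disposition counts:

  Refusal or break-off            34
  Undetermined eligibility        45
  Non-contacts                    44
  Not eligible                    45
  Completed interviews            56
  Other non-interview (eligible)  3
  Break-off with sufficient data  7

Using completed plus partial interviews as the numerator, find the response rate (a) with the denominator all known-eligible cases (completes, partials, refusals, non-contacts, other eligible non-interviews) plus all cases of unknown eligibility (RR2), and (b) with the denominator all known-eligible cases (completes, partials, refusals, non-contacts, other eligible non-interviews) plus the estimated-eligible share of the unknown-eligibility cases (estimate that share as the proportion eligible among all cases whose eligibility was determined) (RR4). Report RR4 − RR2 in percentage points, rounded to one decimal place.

2.0

Num: 56 + 7 = 63
Denom: 56 + 7 + 34 + 44 + 3 + 45 = 189
RR2 = 63 / 189 = 0.3333
Known eligible: 56 + 7 + 34 + 44 + 3 = 144
e = 144 / (144 + 45) = 144 / 189 = 0.7619
e × U: 0.7619 × 45 = 34.29
Denom: 144 + 34.29 = 178.29
RR4 = 63 / 178.29 = 0.3534
Difference = 35.34 − 33.33 = 2.01 percentage points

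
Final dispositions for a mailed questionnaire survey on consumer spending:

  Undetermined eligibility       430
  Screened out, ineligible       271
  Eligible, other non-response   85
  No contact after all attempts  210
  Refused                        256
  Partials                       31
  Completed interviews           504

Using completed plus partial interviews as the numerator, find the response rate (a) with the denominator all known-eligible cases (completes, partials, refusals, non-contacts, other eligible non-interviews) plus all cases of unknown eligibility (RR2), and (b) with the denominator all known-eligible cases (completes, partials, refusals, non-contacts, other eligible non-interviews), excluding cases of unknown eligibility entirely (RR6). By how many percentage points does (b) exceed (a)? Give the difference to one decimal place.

14.0

Numerator = 504 + 31 = 535
Denom = 504 + 31 + 256 + 210 + 85 + 430 = 1516
RR2 = 535 / 1516 = 0.3529
Denom = 504 + 31 + 256 + 210 + 85 = 1086
RR6 = 535 / 1086 = 0.4926
Difference = 49.26 − 35.29 = 13.97 percentage points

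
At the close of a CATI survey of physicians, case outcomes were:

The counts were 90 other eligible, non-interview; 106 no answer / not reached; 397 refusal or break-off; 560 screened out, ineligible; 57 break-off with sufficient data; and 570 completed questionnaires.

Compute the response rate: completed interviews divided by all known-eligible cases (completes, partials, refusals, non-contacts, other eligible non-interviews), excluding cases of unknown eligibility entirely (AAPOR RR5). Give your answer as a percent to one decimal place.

Top: 570
Denom: 570 + 57 + 397 + 106 + 90 = 1220
RR5 = 570 / 1220 = 0.4672

46.7%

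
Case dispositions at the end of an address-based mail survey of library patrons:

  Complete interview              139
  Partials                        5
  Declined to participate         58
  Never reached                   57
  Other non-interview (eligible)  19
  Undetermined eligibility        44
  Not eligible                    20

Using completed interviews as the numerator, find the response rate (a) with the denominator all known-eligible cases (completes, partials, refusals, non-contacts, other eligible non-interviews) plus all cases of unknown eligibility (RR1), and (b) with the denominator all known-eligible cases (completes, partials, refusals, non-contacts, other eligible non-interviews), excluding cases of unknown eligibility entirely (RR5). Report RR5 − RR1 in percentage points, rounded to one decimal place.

6.8

Top: 139
Denom: 139 + 5 + 58 + 57 + 19 + 44 = 322
RR1 = 139 / 322 = 0.4317
Denom: 139 + 5 + 58 + 57 + 19 = 278
RR5 = 139 / 278 = 0.5000
Difference = 50.00 − 43.17 = 6.83 percentage points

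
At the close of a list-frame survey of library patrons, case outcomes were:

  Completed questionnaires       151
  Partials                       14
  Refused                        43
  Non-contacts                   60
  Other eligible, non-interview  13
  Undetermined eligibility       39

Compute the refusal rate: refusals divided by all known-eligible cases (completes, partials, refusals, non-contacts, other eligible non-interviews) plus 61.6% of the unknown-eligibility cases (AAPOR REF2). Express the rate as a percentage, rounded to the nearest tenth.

14.1%

Num → 43
Known eligible → 151 + 14 + 43 + 60 + 13 = 281
Eligible share of unknowns → 0.6160 × 39 = 24.02
Denom → 281 + 24.02 = 305.02
REF2 = 43 / 305.02 = 0.1410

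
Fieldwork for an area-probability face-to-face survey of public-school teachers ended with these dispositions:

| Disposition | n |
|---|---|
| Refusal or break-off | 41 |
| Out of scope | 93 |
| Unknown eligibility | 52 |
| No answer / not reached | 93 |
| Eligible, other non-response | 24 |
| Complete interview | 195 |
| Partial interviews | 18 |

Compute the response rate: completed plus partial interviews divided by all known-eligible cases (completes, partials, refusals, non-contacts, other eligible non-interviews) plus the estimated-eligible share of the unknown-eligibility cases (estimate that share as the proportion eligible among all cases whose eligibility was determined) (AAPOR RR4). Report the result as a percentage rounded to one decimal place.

Numerator: 195 + 18 = 213
Known eligible: 195 + 18 + 41 + 93 + 24 = 371
e = 371 / (371 + 93) = 371 / 464 = 0.7996
Estimated eligible among unknowns: 0.7996 × 52 = 41.58
Denom: 371 + 41.58 = 412.58
RR4 = 213 / 412.58 = 0.5163

51.6%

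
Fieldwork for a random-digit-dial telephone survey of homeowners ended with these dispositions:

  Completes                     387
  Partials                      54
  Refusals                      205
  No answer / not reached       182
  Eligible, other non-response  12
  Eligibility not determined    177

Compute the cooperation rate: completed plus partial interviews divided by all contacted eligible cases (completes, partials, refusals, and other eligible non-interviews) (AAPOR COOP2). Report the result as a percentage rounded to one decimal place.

Num → 387 + 54 = 441
Denominator → 387 + 54 + 205 + 12 = 658
COOP2 = 441 / 658 = 0.6702

67.0%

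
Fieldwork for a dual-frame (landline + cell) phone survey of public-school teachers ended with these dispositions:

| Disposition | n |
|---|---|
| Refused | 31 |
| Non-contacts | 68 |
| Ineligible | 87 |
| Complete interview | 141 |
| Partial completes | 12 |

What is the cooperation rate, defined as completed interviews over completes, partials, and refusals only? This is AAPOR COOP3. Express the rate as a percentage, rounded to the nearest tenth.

76.6%

Numerator = 141
Base = 141 + 12 + 31 = 184
COOP3 = 141 / 184 = 0.7663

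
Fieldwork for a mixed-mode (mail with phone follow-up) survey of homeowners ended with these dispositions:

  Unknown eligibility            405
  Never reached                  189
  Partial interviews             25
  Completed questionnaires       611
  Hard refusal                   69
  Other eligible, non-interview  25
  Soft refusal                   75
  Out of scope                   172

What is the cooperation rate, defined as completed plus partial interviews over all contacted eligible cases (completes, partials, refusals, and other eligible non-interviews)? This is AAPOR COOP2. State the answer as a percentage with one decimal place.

Declined to participate = 69 + 75 = 144
Top = 611 + 25 = 636
Base = 611 + 25 + 144 + 25 = 805
COOP2 = 636 / 805 = 0.7901

79.0%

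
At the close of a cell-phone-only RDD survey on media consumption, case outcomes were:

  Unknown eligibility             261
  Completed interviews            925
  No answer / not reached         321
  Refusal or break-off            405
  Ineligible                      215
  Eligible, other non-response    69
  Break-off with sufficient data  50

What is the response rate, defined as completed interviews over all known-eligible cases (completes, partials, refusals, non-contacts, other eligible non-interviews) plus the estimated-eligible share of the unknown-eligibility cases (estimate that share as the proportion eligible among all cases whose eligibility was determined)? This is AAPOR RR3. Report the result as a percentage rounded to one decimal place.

46.2%

Numerator: 925
Determined eligible: 925 + 50 + 405 + 321 + 69 = 1770
e = 1770 / (1770 + 215) = 1770 / 1985 = 0.8917
Eligible share of unknowns: 0.8917 × 261 = 232.73
Base: 1770 + 232.73 = 2002.73
RR3 = 925 / 2002.73 = 0.4619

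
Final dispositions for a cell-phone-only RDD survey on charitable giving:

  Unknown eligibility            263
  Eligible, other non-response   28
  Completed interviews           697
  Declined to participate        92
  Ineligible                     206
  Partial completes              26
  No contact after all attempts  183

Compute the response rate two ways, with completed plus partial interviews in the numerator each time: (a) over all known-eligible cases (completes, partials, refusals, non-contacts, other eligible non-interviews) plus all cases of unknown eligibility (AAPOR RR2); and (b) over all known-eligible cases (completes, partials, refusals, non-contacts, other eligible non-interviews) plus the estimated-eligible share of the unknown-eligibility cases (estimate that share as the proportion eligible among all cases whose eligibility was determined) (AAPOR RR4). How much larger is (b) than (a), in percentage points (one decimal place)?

Numerator: 697 + 26 = 723
Base: 697 + 26 + 92 + 183 + 28 + 263 = 1289
RR2 = 723 / 1289 = 0.5609
Eligible (known): 697 + 26 + 92 + 183 + 28 = 1026
e = 1026 / (1026 + 206) = 1026 / 1232 = 0.8328
Estimated eligible among unknowns: 0.8328 × 263 = 219.03
Base: 1026 + 219.03 = 1245.03
RR4 = 723 / 1245.03 = 0.5807
Difference = 58.07 − 56.09 = 1.98 percentage points

2.0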